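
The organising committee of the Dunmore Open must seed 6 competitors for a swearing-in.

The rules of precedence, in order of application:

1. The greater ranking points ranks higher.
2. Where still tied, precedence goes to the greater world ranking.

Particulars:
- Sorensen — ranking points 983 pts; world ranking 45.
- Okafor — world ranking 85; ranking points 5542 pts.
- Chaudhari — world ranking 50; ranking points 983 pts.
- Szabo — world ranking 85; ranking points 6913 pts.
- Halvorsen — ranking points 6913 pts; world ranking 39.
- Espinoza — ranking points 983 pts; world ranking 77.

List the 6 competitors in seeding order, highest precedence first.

By ranking points (higher first): Szabo and Halvorsen (both 6913 pts); then Okafor (5542 pts); then Espinoza, Chaudhari and Sorensen (each 983 pts).
Among Szabo and Halvorsen, by world ranking (higher first): Szabo (85) before Halvorsen (39).
Among Espinoza, Chaudhari and Sorensen, by world ranking (higher first): Espinoza (77) before Chaudhari (50) before Sorensen (45).
Full order: Szabo, Halvorsen, Okafor, Espinoza, Chaudhari, Sorensen.

Szabo, Halvorsen, Okafor, Espinoza, Chaudhari, Sorensen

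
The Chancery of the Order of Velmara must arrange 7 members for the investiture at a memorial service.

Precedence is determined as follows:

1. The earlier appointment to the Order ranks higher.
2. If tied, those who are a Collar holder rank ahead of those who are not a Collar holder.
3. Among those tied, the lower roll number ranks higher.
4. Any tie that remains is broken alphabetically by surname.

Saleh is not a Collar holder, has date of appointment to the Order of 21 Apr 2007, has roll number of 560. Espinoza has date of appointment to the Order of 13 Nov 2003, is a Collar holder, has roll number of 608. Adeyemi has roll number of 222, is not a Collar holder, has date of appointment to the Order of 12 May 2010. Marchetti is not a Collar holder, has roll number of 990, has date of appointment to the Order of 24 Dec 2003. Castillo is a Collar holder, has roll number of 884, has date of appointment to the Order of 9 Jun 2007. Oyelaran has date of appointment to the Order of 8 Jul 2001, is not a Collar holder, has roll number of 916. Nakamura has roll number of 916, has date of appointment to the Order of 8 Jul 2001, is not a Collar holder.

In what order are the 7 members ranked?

Nakamura, Oyelaran, Espinoza, Marchetti, Saleh, Castillo, Adeyemi

By date of appointment to the Order (earlier first): Nakamura and Oyelaran (both 8 Jul 2001); then Espinoza (13 Nov 2003); then Marchetti (24 Dec 2003); then Saleh (21 Apr 2007); then Castillo (9 Jun 2007); then Adeyemi (12 May 2010).
Nakamura and Oyelaran are each not a Collar holder, so the next rule applies.
Nakamura and Oyelaran both have roll number 916, so the next rule applies.
Among Nakamura and Oyelaran, alphabetically by surname: Nakamura before Oyelaran.
Full order: Nakamura, Oyelaran, Espinoza, Marchetti, Saleh, Castillo, Adeyemi.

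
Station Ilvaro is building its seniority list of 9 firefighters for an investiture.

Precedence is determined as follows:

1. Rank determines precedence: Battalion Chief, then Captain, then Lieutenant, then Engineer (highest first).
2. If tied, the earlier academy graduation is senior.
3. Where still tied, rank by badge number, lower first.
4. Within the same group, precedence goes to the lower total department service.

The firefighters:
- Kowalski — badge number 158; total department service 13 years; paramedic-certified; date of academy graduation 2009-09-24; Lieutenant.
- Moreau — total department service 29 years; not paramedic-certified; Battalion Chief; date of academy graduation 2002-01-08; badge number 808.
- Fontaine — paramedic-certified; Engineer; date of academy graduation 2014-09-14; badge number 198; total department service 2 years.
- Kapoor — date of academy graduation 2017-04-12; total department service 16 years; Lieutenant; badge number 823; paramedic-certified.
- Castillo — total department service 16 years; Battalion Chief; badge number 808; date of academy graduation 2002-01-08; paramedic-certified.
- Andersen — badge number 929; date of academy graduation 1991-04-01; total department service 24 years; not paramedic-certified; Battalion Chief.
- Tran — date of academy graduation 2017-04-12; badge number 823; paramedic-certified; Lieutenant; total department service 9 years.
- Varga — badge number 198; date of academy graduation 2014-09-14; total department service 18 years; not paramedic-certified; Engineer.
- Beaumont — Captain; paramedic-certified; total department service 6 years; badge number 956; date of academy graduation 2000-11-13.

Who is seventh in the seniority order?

Kapoor

By rank: Andersen, Castillo and Moreau (Battalion Chief); then Beaumont (Captain); then Kowalski, Tran and Kapoor (Lieutenant); then Fontaine and Varga (Engineer).
Among Andersen, Castillo and Moreau, by date of academy graduation (earlier first): Andersen (1991-04-01) before Castillo and Moreau (2002-01-08).
Castillo and Moreau both have badge number 808, so the next rule applies.
Among Castillo and Moreau, by total department service (lower first): Castillo (16 years) before Moreau (29 years).
Among Kowalski, Tran and Kapoor, by date of academy graduation (earlier first): Kowalski (2009-09-24) before Tran and Kapoor (2017-04-12).
Tran and Kapoor both have badge number 823, so the next rule applies.
Among Tran and Kapoor, by total department service (lower first): Tran (9 years) before Kapoor (16 years).
Fontaine and Varga both have date of academy graduation 2014-09-14, so the next rule applies.
Fontaine and Varga both have badge number 198, so the next rule applies.
Among Fontaine and Varga, by total department service (lower first): Fontaine (2 years) before Varga (18 years).
Order: Andersen, Castillo, Moreau, Beaumont, Kowalski, Tran, Kapoor, Fontaine, Varga.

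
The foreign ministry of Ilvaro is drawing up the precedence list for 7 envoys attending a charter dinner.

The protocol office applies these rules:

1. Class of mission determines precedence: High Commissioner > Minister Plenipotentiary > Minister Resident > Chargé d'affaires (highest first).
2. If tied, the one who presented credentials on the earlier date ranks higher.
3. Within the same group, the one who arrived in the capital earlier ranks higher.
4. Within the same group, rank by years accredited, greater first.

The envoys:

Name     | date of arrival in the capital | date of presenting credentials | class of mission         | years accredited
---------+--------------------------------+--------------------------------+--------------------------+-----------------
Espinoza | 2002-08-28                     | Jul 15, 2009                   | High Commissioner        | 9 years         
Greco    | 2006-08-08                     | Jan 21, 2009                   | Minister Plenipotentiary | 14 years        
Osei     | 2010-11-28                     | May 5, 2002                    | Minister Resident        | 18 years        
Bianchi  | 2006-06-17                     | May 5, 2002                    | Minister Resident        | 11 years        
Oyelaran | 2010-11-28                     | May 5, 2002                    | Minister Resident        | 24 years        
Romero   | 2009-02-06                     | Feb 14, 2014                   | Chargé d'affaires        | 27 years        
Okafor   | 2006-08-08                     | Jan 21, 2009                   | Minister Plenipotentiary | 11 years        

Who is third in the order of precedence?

By class of mission: Espinoza (High Commissioner); then Greco and Okafor (Minister Plenipotentiary); then Bianchi, Oyelaran and Osei (Minister Resident); then Romero (Chargé d'affaires).
Greco and Okafor both have date of presenting credentials Jan 21, 2009, so the next rule applies.
Greco and Okafor both have date of arrival in the capital 2006-08-08, so the next rule applies.
Among Greco and Okafor, by years accredited (higher first): Greco (14 years) before Okafor (11 years).
Bianchi, Oyelaran and Osei all have date of presenting credentials May 5, 2002, so the next rule applies.
Among Bianchi, Oyelaran and Osei, by date of arrival in the capital (earlier first): Bianchi (2006-06-17) before Oyelaran and Osei (2010-11-28).
Among Oyelaran and Osei, by years accredited (higher first): Oyelaran (24 years) before Osei (18 years).
Order: Espinoza, Greco, Okafor, Bianchi, Oyelaran, Osei, Romero.

Okafor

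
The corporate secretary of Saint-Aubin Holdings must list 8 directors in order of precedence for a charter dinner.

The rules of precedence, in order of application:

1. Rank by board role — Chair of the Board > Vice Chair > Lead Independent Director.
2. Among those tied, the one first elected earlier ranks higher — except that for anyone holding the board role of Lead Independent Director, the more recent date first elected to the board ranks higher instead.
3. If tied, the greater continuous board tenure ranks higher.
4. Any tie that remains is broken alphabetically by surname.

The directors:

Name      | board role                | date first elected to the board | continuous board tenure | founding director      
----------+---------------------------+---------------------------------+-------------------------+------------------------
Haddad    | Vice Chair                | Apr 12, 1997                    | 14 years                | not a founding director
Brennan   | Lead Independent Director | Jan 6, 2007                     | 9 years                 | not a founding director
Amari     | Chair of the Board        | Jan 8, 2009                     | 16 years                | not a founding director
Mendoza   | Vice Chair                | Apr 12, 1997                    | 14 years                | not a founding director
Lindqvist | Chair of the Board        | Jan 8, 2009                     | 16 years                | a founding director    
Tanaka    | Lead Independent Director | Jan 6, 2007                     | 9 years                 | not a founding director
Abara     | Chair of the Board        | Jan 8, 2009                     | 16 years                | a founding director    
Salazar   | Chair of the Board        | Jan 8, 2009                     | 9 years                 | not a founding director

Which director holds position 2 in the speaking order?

By board role: Abara, Amari, Lindqvist and Salazar (Chair of the Board); then Haddad and Mendoza (Vice Chair); then Brennan and Tanaka (Lead Independent Director).
Abara, Amari, Lindqvist and Salazar all have date first elected to the board Jan 8, 2009, so the next rule applies.
Among Abara, Amari, Lindqvist and Salazar, by continuous board tenure (higher first): Abara, Amari and Lindqvist (16 years) before Salazar (9 years).
Among Abara, Amari and Lindqvist, alphabetically by surname: Abara before Amari before Lindqvist.
Haddad and Mendoza both have date first elected to the board Apr 12, 1997, so the next rule applies.
Haddad and Mendoza both have continuous board tenure 14 years, so the next rule applies.
Among Haddad and Mendoza, alphabetically by surname: Haddad before Mendoza.
Brennan and Tanaka both have date first elected to the board Jan 6, 2007, so the next rule applies.
Brennan and Tanaka both have continuous board tenure 9 years, so the next rule applies.
Among Brennan and Tanaka, alphabetically by surname: Brennan before Tanaka.
Order: Abara, Amari, Lindqvist, Salazar, Haddad, Mendoza, Brennan, Tanaka.

Amari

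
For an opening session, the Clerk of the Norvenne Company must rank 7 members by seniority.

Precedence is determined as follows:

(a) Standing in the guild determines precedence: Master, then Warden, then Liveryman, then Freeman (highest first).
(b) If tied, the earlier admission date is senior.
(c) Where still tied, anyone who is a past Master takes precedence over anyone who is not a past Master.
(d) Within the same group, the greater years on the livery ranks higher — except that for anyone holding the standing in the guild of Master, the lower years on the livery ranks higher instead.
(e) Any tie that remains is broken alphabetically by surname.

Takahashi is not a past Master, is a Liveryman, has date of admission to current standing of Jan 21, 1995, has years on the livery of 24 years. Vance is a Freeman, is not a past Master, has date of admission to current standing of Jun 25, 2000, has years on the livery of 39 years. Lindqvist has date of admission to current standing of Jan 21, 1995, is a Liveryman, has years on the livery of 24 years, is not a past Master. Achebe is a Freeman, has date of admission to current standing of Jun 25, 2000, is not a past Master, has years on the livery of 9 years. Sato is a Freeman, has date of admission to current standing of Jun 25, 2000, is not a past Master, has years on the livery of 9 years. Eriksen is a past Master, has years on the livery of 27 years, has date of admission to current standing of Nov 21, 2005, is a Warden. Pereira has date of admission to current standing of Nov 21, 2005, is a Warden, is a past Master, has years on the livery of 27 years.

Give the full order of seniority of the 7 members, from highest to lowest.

Eriksen, Pereira, Lindqvist, Takahashi, Vance, Achebe, Sato

By standing in the guild: Eriksen and Pereira (Warden); then Lindqvist and Takahashi (Liveryman); then Vance, Achebe and Sato (Freeman).
Eriksen and Pereira both have date of admission to current standing Nov 21, 2005, so the next rule applies.
Eriksen and Pereira are each a past Master, so the next rule applies.
Eriksen and Pereira both have years on the livery 27 years, so the next rule applies.
Among Eriksen and Pereira, alphabetically by surname: Eriksen before Pereira.
Lindqvist and Takahashi both have date of admission to current standing Jan 21, 1995, so the next rule applies.
Lindqvist and Takahashi are each not a past Master, so the next rule applies.
Lindqvist and Takahashi both have years on the livery 24 years, so the next rule applies.
Among Lindqvist and Takahashi, alphabetically by surname: Lindqvist before Takahashi.
Vance, Achebe and Sato all have date of admission to current standing Jun 25, 2000, so the next rule applies.
Vance, Achebe and Sato are each not a past Master, so the next rule applies.
Among Vance, Achebe and Sato, by years on the livery (higher first): Vance (39 years) before Achebe and Sato (9 years).
Among Achebe and Sato, alphabetically by surname: Achebe before Sato.
Full order: Eriksen, Pereira, Lindqvist, Takahashi, Vance, Achebe, Sato.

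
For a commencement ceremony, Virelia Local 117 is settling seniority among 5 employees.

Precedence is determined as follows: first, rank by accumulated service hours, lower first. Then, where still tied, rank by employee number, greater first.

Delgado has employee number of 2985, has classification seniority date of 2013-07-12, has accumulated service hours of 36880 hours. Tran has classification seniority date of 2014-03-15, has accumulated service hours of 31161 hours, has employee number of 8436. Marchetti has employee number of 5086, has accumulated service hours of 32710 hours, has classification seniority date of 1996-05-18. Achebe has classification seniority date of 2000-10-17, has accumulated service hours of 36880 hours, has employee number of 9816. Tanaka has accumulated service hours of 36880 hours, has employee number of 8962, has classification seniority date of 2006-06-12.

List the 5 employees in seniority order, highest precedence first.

Tran, Marchetti, Achebe, Tanaka, Delgado

By accumulated service hours (lower first): Tran (31161 hours); then Marchetti (32710 hours); then Achebe, Tanaka and Delgado (each 36880 hours).
Among Achebe, Tanaka and Delgado, by employee number (higher first): Achebe (9816) before Tanaka (8962) before Delgado (2985).
Full order: Tran, Marchetti, Achebe, Tanaka, Delgado.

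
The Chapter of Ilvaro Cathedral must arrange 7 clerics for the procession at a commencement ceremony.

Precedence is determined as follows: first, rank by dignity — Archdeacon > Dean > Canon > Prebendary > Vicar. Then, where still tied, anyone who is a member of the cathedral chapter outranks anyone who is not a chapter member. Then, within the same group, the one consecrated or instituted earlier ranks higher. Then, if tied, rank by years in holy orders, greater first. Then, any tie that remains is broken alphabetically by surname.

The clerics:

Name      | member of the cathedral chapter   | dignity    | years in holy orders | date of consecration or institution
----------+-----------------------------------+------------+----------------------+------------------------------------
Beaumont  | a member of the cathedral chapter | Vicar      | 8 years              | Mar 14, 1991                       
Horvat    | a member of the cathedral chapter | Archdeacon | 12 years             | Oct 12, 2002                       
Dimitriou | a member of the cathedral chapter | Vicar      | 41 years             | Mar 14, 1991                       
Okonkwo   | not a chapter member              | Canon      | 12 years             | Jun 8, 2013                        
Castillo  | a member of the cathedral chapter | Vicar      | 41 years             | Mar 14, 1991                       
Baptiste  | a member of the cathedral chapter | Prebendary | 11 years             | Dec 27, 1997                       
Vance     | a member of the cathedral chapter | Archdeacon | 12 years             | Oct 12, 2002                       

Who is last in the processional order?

Beaumont

By dignity: Horvat and Vance (Archdeacon); then Okonkwo (Canon); then Baptiste (Prebendary); then Castillo, Dimitriou and Beaumont (Vicar).
Horvat and Vance are each a member of the cathedral chapter, so the next rule applies.
Horvat and Vance both have date of consecration or institution Oct 12, 2002, so the next rule applies.
Horvat and Vance both have years in holy orders 12 years, so the next rule applies.
Among Horvat and Vance, alphabetically by surname: Horvat before Vance.
Castillo, Dimitriou and Beaumont are each a member of the cathedral chapter, so the next rule applies.
Castillo, Dimitriou and Beaumont all have date of consecration or institution Mar 14, 1991, so the next rule applies.
Among Castillo, Dimitriou and Beaumont, by years in holy orders (higher first): Castillo and Dimitriou (41 years) before Beaumont (8 years).
Among Castillo and Dimitriou, alphabetically by surname: Castillo before Dimitriou.
Order: Horvat, Vance, Okonkwo, Baptiste, Castillo, Dimitriou, Beaumont.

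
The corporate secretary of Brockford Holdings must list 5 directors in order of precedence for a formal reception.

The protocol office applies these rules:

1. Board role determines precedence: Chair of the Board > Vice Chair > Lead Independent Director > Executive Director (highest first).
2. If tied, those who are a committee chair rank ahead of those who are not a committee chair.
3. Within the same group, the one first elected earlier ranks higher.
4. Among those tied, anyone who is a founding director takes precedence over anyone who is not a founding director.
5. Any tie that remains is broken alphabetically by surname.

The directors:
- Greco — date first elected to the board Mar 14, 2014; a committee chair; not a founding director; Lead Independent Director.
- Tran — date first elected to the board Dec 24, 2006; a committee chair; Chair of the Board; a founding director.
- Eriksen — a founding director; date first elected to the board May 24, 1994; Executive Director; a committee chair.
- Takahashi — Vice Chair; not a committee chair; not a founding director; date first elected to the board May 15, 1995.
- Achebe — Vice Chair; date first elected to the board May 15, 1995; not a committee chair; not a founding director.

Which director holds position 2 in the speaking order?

By board role: Tran (Chair of the Board); then Achebe and Takahashi (Vice Chair); then Greco (Lead Independent Director); then Eriksen (Executive Director).
Achebe and Takahashi are each not a committee chair, so the next rule applies.
Achebe and Takahashi both have date first elected to the board May 15, 1995, so the next rule applies.
Achebe and Takahashi are each not a founding director, so the next rule applies.
Among Achebe and Takahashi, alphabetically by surname: Achebe before Takahashi.
Order: Tran, Achebe, Takahashi, Greco, Eriksen.

Achebe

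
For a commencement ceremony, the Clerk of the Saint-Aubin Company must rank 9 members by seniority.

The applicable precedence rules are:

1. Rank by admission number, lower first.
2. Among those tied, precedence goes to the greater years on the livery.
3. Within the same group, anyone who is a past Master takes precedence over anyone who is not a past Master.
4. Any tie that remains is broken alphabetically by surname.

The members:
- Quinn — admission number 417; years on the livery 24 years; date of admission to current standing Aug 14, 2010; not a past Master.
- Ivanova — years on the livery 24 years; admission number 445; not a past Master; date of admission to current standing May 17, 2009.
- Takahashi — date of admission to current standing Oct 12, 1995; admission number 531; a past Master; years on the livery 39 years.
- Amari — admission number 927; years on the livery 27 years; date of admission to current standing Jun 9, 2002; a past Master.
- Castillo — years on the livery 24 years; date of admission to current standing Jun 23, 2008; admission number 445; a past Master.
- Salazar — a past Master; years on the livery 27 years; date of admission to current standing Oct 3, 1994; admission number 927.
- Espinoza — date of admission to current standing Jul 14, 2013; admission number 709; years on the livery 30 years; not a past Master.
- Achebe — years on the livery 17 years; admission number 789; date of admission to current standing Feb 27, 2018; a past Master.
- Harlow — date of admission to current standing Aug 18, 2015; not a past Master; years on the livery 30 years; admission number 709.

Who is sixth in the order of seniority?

By admission number (lower first): Quinn (417); then Castillo and Ivanova (both 445); then Takahashi (531); then Espinoza and Harlow (both 709); then Achebe (789); then Amari and Salazar (both 927).
Castillo and Ivanova both have years on the livery 24 years, so the next rule applies.
Among Castillo and Ivanova, a past Master before not a past Master: Castillo (a past Master) before Ivanova (not a past Master).
Espinoza and Harlow both have years on the livery 30 years, so the next rule applies.
Espinoza and Harlow are each not a past Master, so the next rule applies.
Among Espinoza and Harlow, alphabetically by surname: Espinoza before Harlow.
Amari and Salazar both have years on the livery 27 years, so the next rule applies.
Amari and Salazar are each a past Master, so the next rule applies.
Among Amari and Salazar, alphabetically by surname: Amari before Salazar.
Order: Quinn, Castillo, Ivanova, Takahashi, Espinoza, Harlow, Achebe, Amari, Salazar.

Harlow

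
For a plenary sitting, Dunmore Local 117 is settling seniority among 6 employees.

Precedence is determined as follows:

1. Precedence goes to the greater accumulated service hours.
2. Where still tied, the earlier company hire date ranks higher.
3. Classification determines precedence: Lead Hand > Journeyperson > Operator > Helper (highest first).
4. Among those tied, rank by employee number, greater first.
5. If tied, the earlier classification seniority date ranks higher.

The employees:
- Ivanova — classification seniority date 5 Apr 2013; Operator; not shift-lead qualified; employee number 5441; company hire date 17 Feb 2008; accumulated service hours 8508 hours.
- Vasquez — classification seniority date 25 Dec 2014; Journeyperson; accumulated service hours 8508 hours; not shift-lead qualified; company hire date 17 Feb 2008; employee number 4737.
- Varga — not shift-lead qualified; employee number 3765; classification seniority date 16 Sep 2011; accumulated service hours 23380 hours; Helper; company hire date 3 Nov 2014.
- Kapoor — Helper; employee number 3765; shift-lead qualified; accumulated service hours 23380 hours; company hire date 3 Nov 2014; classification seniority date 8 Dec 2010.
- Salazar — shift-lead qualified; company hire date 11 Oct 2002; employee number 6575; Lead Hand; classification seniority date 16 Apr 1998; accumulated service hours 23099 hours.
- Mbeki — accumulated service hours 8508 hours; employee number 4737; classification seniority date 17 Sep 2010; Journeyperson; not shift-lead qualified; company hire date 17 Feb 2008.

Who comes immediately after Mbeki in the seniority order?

Vasquez

By accumulated service hours (higher first): Kapoor and Varga (both 23380 hours); then Salazar (23099 hours); then Mbeki, Vasquez and Ivanova (each 8508 hours).
Kapoor and Varga both have company hire date 3 Nov 2014, so the next rule applies.
Kapoor and Varga are each Helper, so the next rule applies.
Kapoor and Varga both have employee number 3765, so the next rule applies.
Among Kapoor and Varga, by classification seniority date (earlier first): Kapoor (8 Dec 2010) before Varga (16 Sep 2011).
Mbeki, Vasquez and Ivanova all have company hire date 17 Feb 2008, so the next rule applies.
Among Mbeki, Vasquez and Ivanova, by classification: Mbeki and Vasquez (Journeyperson) before Ivanova (Operator).
Mbeki and Vasquez both have employee number 4737, so the next rule applies.
Among Mbeki and Vasquez, by classification seniority date (earlier first): Mbeki (17 Sep 2010) before Vasquez (25 Dec 2014).
Order: Kapoor, Varga, Salazar, Mbeki, Vasquez, Ivanova.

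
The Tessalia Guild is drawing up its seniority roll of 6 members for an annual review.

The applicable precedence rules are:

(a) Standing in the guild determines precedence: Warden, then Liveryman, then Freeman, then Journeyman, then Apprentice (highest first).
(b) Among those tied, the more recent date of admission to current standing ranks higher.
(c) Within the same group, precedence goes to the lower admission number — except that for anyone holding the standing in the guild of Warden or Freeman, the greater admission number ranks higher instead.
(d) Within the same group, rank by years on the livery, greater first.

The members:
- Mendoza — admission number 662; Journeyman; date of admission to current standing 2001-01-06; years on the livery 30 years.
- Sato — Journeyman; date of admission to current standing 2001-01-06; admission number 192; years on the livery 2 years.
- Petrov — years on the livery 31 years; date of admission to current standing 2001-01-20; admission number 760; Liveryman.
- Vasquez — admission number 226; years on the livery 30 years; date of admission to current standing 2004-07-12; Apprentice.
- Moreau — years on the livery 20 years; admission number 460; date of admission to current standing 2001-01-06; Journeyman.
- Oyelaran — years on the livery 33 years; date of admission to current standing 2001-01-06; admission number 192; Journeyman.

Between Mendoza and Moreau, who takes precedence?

Moreau

By standing in the guild: Petrov (Liveryman); then Oyelaran, Sato, Moreau and Mendoza (Journeyman); then Vasquez (Apprentice).
Oyelaran, Sato, Moreau and Mendoza all have date of admission to current standing 2001-01-06, so the next rule applies.
Among Oyelaran, Sato, Moreau and Mendoza, by admission number (lower first): Oyelaran and Sato (192) before Moreau (460) before Mendoza (662).
Among Oyelaran and Sato, by years on the livery (higher first): Oyelaran (33 years) before Sato (2 years).
So Moreau takes precedence.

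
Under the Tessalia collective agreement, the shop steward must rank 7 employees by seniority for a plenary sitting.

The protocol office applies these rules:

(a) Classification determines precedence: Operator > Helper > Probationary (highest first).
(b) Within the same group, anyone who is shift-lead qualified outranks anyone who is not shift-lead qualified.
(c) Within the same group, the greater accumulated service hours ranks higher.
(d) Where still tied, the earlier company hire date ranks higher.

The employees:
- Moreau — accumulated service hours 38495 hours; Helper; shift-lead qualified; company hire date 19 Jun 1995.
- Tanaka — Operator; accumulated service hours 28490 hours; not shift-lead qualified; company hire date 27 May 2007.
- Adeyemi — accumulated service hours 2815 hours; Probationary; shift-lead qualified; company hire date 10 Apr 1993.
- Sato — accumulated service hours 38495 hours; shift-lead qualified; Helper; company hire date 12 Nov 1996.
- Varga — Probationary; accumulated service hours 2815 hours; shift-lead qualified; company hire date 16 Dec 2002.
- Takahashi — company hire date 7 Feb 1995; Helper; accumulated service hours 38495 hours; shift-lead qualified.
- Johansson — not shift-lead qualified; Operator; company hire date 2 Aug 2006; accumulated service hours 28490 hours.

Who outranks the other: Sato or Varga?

By classification: Johansson and Tanaka (Operator); then Takahashi, Moreau and Sato (Helper); then Adeyemi and Varga (Probationary).
Johansson and Tanaka are each not shift-lead qualified, so the next rule applies.
Johansson and Tanaka both have accumulated service hours 28490 hours, so the next rule applies.
Among Johansson and Tanaka, by company hire date (earlier first): Johansson (2 Aug 2006) before Tanaka (27 May 2007).
Takahashi, Moreau and Sato are each shift-lead qualified, so the next rule applies.
Takahashi, Moreau and Sato all have accumulated service hours 38495 hours, so the next rule applies.
Among Takahashi, Moreau and Sato, by company hire date (earlier first): Takahashi (7 Feb 1995) before Moreau (19 Jun 1995) before Sato (12 Nov 1996).
Adeyemi and Varga are each shift-lead qualified, so the next rule applies.
Adeyemi and Varga both have accumulated service hours 2815 hours, so the next rule applies.
Among Adeyemi and Varga, by company hire date (earlier first): Adeyemi (10 Apr 1993) before Varga (16 Dec 2002).
So Sato takes precedence.

Sato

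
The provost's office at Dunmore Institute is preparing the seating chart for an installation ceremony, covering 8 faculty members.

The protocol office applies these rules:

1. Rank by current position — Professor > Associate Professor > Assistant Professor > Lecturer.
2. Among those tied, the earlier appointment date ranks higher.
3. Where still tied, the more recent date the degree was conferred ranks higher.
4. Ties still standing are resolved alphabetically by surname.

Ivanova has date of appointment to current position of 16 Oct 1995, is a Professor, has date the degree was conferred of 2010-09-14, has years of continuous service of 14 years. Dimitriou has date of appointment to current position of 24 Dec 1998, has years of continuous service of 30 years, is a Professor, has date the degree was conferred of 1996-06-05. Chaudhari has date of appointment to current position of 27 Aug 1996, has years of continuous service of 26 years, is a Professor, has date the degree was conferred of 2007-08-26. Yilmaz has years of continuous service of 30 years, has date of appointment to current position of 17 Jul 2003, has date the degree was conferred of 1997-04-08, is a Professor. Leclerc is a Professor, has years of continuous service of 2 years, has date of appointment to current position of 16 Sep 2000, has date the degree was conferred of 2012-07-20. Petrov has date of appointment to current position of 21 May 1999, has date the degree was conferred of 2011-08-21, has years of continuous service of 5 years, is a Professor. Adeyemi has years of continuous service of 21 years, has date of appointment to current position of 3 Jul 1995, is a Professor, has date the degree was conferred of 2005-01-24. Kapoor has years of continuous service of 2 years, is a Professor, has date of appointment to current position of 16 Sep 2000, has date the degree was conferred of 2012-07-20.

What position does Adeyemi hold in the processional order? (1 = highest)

By current position: Adeyemi, Ivanova, Chaudhari, Dimitriou, Petrov, Kapoor, Leclerc and Yilmaz (Professor).
Among Adeyemi, Ivanova, Chaudhari, Dimitriou, Petrov, Kapoor, Leclerc and Yilmaz, by date of appointment to current position (earlier first): Adeyemi (3 Jul 1995) before Ivanova (16 Oct 1995) before Chaudhari (27 Aug 1996) before Dimitriou (24 Dec 1998) before Petrov (21 May 1999) before Kapoor and Leclerc (16 Sep 2000) before Yilmaz (17 Jul 2003).
Kapoor and Leclerc both have date the degree was conferred 2012-07-20, so the next rule applies.
Among Kapoor and Leclerc, alphabetically by surname: Kapoor before Leclerc.
Order: Adeyemi, Ivanova, Chaudhari, Dimitriou, Petrov, Kapoor, Leclerc, Yilmaz. So position 1.

1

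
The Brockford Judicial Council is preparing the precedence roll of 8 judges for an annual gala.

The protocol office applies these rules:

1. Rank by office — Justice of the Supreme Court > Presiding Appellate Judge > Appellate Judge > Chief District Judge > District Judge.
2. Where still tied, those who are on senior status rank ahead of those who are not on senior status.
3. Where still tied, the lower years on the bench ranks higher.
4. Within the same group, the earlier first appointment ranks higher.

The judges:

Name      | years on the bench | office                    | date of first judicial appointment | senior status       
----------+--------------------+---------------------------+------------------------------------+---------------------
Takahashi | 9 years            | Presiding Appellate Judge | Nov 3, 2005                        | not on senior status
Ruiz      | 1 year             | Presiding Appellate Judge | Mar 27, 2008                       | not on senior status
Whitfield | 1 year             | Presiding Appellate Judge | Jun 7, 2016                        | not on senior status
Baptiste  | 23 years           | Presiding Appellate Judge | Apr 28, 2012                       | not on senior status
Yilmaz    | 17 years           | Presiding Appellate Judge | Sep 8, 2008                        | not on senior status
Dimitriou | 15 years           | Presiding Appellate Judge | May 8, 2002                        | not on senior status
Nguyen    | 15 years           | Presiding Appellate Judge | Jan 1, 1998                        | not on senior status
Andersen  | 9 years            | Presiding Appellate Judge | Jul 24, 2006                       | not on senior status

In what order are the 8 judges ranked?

By office: Ruiz, Whitfield, Takahashi, Andersen, Nguyen, Dimitriou, Yilmaz and Baptiste (Presiding Appellate Judge).
Ruiz, Whitfield, Takahashi, Andersen, Nguyen, Dimitriou, Yilmaz and Baptiste are each not on senior status, so the next rule applies.
Among Ruiz, Whitfield, Takahashi, Andersen, Nguyen, Dimitriou, Yilmaz and Baptiste, by years on the bench (lower first): Ruiz and Whitfield (1 year) before Takahashi and Andersen (9 years) before Nguyen and Dimitriou (15 years) before Yilmaz (17 years) before Baptiste (23 years).
Among Ruiz and Whitfield, by date of first judicial appointment (earlier first): Ruiz (Mar 27, 2008) before Whitfield (Jun 7, 2016).
Among Takahashi and Andersen, by date of first judicial appointment (earlier first): Takahashi (Nov 3, 2005) before Andersen (Jul 24, 2006).
Among Nguyen and Dimitriou, by date of first judicial appointment (earlier first): Nguyen (Jan 1, 1998) before Dimitriou (May 8, 2002).
Full order: Ruiz, Whitfield, Takahashi, Andersen, Nguyen, Dimitriou, Yilmaz, Baptiste.

Ruiz, Whitfield, Takahashi, Andersen, Nguyen, Dimitriou, Yilmaz, Baptiste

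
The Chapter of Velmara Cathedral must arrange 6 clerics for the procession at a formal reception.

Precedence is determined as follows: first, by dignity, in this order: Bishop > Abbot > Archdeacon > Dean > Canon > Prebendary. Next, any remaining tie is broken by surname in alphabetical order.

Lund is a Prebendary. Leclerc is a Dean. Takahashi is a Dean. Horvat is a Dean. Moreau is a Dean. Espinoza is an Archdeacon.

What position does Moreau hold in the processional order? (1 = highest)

By dignity: Espinoza (Archdeacon); then Horvat, Leclerc, Moreau and Takahashi (Dean); then Lund (Prebendary).
Among Horvat, Leclerc, Moreau and Takahashi, alphabetically by surname: Horvat before Leclerc before Moreau before Takahashi.
Order: Espinoza, Horvat, Leclerc, Moreau, Takahashi, Lund. So position 4.

4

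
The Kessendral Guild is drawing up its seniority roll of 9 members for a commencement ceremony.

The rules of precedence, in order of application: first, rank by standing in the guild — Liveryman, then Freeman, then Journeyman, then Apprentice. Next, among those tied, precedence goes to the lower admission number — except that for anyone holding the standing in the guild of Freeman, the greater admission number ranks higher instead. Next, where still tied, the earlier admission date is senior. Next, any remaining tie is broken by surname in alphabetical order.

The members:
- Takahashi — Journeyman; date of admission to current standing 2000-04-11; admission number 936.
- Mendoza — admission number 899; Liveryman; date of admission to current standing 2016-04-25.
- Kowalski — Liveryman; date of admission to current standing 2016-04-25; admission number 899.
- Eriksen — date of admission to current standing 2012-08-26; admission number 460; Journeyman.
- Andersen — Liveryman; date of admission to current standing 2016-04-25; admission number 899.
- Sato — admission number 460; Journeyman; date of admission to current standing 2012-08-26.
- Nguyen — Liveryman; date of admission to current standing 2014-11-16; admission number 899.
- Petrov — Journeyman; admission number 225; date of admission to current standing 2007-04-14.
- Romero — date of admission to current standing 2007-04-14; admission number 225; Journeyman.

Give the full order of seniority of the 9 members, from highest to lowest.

By standing in the guild: Nguyen, Andersen, Kowalski and Mendoza (Liveryman); then Petrov, Romero, Eriksen, Sato and Takahashi (Journeyman).
Nguyen, Andersen, Kowalski and Mendoza all have admission number 899, so the next rule applies.
Among Nguyen, Andersen, Kowalski and Mendoza, by date of admission to current standing (earlier first): Nguyen (2014-11-16) before Andersen, Kowalski and Mendoza (2016-04-25).
Among Andersen, Kowalski and Mendoza, alphabetically by surname: Andersen before Kowalski before Mendoza.
Among Petrov, Romero, Eriksen, Sato and Takahashi, by admission number (lower first): Petrov and Romero (225) before Eriksen and Sato (460) before Takahashi (936).
Petrov and Romero both have date of admission to current standing 2007-04-14, so the next rule applies.
Among Petrov and Romero, alphabetically by surname: Petrov before Romero.
Eriksen and Sato both have date of admission to current standing 2012-08-26, so the next rule applies.
Among Eriksen and Sato, alphabetically by surname: Eriksen before Sato.
Full order: Nguyen, Andersen, Kowalski, Mendoza, Petrov, Romero, Eriksen, Sato, Takahashi.

Nguyen, Andersen, Kowalski, Mendoza, Petrov, Romero, Eriksen, Sato, Takahashi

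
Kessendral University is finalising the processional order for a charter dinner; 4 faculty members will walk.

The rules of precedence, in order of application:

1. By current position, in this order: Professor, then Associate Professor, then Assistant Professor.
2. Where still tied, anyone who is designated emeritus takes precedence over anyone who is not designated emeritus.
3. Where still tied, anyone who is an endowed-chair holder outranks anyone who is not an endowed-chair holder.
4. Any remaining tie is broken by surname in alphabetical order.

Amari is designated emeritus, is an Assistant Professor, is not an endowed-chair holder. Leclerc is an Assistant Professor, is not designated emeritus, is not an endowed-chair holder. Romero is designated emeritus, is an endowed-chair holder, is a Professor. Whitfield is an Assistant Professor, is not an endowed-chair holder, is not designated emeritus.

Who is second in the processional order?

By current position: Romero (Professor); then Amari, Leclerc and Whitfield (Assistant Professor).
Among Amari, Leclerc and Whitfield, designated emeritus before not designated emeritus: Amari (designated emeritus) before Leclerc and Whitfield (not designated emeritus).
Leclerc and Whitfield are each not an endowed-chair holder, so the next rule applies.
Among Leclerc and Whitfield, alphabetically by surname: Leclerc before Whitfield.
Order: Romero, Amari, Leclerc, Whitfield.

Amari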